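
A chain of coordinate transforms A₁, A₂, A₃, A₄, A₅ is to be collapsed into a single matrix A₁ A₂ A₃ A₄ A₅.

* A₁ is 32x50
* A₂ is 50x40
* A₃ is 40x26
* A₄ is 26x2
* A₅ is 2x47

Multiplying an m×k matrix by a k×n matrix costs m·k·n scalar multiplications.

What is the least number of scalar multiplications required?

Adjacent pairs: A₁A₂ = 32·50·40 = 64000; A₂A₃ = 50·40·26 = 52000; A₃A₄ = 40·26·2 = 2080; A₄A₅ = 26·2·47 = 2444.
Length 3: A₁..A₃: k=1: 0+52000+32·50·26=93600; k=2: 64000+0+32·40·26=97280 → min 93600 | A₂..A₄: k=2: 0+2080+50·40·2=6080; k=3: 52000+0+50·26·2=54600 → min 6080 | A₃..A₅: k=3: 0+2444+40·26·47=51324; k=4: 2080+0+40·2·47=5840 → min 5840.
Length 4: A₁..A₄: k=1: 0+6080+32·50·2=9280; k=2: 64000+2080+32·40·2=68640; k=3: 93600+0+32·26·2=95264 → min 9280 | A₂..A₅: k=2: 0+5840+50·40·47=99840; k=3: 52000+2444+50·26·47=115544; k=4: 6080+0+50·2·47=10780 → min 10780.
Length 5: A₁..A₅: k=1: 0+10780+32·50·47=85980; k=2: 64000+5840+32·40·47=130000; k=3: 93600+2444+32·26·47=135148; k=4: 9280+0+32·2·47=12288 → min 12288.
Optimal order: ((A₁ (A₂ (A₃ A₄))) A₅) with cost 12288.

12288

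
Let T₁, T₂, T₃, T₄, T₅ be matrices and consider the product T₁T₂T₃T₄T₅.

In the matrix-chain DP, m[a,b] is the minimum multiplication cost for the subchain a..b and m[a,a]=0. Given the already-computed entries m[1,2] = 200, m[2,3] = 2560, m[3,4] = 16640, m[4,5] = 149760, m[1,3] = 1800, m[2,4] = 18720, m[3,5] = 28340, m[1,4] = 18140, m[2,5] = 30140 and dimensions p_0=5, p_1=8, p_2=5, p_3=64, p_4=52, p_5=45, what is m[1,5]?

29665

m[1,5] = min over k∈[1,4] of m[1,k]+m[k+1,5]+p_{0}·p_k·p_{5}.
k=1: 0 + 30140 + 5·8·45 = 31940; k=2: 200 + 28340 + 5·5·45 = 29665; k=3: 1800 + 149760 + 5·64·45 = 165960; k=4: 18140 + 0 + 5·52·45 = 29840.
Minimum: 29665 at k=2.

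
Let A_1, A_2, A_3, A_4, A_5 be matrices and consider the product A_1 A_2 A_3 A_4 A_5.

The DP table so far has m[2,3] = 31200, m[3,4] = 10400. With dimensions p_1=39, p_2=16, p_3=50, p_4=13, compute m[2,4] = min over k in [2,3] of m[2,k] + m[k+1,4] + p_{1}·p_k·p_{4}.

18512

m[2,4] = min over k∈[2,3] of m[2,k]+m[k+1,4]+p_{1}·p_k·p_{4}.
k=2: 0 + 10400 + 39·16·13 = 18512; k=3: 31200 + 0 + 39·50·13 = 56550.
Minimum: 18512 at k=2.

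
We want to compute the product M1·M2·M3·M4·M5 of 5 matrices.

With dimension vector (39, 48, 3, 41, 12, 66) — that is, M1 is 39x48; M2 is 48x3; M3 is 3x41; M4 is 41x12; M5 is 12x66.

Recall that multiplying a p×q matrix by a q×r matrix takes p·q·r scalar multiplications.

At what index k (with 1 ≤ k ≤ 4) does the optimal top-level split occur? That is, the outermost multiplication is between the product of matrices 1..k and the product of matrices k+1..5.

Adjacent pairs: M1M2 = 39·48·3 = 5616; M2M3 = 48·3·41 = 5904; M3M4 = 3·41·12 = 1476; M4M5 = 41·12·66 = 32472.
Length 3: M1..M3: k=1: 0+5904+39·48·41=82656; k=2: 5616+0+39·3·41=10413 → min 10413 | M2..M4: k=2: 0+1476+48·3·12=3204; k=3: 5904+0+48·41·12=29520 → min 3204 | M3..M5: k=3: 0+32472+3·41·66=40590; k=4: 1476+0+3·12·66=3852 → min 3852.
Length 4: M1..M4: k=1: 0+3204+39·48·12=25668; k=2: 5616+1476+39·3·12=8496; k=3: 10413+0+39·41·12=29601 → min 8496 | M2..M5: k=2: 0+3852+48·3·66=13356; k=3: 5904+32472+48·41·66=168264; k=4: 3204+0+48·12·66=41220 → min 13356.
Top-level splits: k=1: (M1..M1)·(M2..M5) → 0+13356+39·48·66 = 136908; k=2: (M1..M2)·(M3..M5) → 5616+3852+39·3·66 = 17190; k=3: (M1..M3)·(M4..M5) → 10413+32472+39·41·66 = 148419; k=4: (M1..M4)·(M5..M5) → 8496+0+39·12·66 = 39384.
Best split is after M2, i.e. k = 2.

2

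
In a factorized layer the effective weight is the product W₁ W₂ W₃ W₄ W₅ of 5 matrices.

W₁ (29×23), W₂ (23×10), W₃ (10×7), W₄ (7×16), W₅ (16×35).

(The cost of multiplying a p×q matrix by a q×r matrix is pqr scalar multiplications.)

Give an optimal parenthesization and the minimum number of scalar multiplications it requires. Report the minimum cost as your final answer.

17304

Adjacent pairs: W₁W₂ = 29·23·10 = 6670; W₂W₃ = 23·10·7 = 1610; W₃W₄ = 10·7·16 = 1120; W₄W₅ = 7·16·35 = 3920.
Length 3: W₁..W₃: k=1: 0+1610+29·23·7=6279; k=2: 6670+0+29·10·7=8700 → min 6279 | W₂..W₄: k=2: 0+1120+23·10·16=4800; k=3: 1610+0+23·7·16=4186 → min 4186 | W₃..W₅: k=3: 0+3920+10·7·35=6370; k=4: 1120+0+10·16·35=6720 → min 6370.
Length 4: W₁..W₄: k=1: 0+4186+29·23·16=14858; k=2: 6670+1120+29·10·16=12430; k=3: 6279+0+29·7·16=9527 → min 9527 | W₂..W₅: k=2: 0+6370+23·10·35=14420; k=3: 1610+3920+23·7·35=11165; k=4: 4186+0+23·16·35=17066 → min 11165.
Length 5: W₁..W₅: k=1: 0+11165+29·23·35=34510; k=2: 6670+6370+29·10·35=23190; k=3: 6279+3920+29·7·35=17304; k=4: 9527+0+29·16·35=25767 → min 17304.
Optimal parenthesization: ((W₁ (W₂ W₃)) (W₄ W₅)) with cost 17304.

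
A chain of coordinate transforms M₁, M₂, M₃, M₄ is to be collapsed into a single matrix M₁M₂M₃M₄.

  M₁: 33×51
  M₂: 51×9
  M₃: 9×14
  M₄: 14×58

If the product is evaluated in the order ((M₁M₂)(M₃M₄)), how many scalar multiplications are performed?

(M₁M₂): 33×51 by 51×9 → 33×9, cost 33·51·9 = 15147
(M₃M₄): 9×14 by 14×58 → 9×58, cost 9·14·58 = 7308
((M₁M₂)(M₃M₄)): 33×9 by 9×58 → 33×58, cost 33·9·58 = 17226; cumulative 39681
Total: 39681 scalar multiplications.

39681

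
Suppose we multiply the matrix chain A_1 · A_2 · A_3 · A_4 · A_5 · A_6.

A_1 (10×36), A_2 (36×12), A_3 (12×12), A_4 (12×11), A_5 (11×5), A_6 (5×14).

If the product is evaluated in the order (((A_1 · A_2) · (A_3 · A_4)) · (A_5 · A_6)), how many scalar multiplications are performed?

9534

(A_1 · A_2): 10×36 by 36×12 → 10×12, cost 10·36·12 = 4320
(A_3 · A_4): 12×12 by 12×11 → 12×11, cost 12·12·11 = 1584
((A_1 · A_2) · (A_3 · A_4)): 10×12 by 12×11 → 10×11, cost 10·12·11 = 1320; cumulative 7224
(A_5 · A_6): 11×5 by 5×14 → 11×14, cost 11·5·14 = 770
(((A_1 · A_2) · (A_3 · A_4)) · (A_5 · A_6)): 10×11 by 11×14 → 10×14, cost 10·11·14 = 1540; cumulative 9534
Total: 9534 scalar multiplications.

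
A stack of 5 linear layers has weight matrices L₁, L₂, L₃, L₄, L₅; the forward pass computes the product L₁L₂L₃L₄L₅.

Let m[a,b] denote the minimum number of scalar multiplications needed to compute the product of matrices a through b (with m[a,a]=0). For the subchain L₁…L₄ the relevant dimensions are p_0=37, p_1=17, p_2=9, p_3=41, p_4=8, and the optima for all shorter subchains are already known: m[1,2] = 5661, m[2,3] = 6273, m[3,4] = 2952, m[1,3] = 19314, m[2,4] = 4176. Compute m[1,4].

9208

m[1,4] = min over k∈[1,3] of m[1,k]+m[k+1,4]+p_{0}·p_k·p_{4}.
k=1: 0 + 4176 + 37·17·8 = 9208; k=2: 5661 + 2952 + 37·9·8 = 11277; k=3: 19314 + 0 + 37·41·8 = 31450.
Minimum: 9208 at k=1.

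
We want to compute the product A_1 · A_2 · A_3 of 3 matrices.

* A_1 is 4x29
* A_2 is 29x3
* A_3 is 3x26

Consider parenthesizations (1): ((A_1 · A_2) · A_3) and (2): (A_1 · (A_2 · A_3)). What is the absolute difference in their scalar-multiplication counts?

Order (1) = ((A_1 · A_2) · A_3): (A_1 · A_2): 4×29 by 29×3 → 4×3, cost 4·29·3 = 348; ((A_1 · A_2) · A_3): 4×3 by 3×26 → 4×26, cost 4·3·26 = 312; cumulative 660. Total 660.
Order (2) = (A_1 · (A_2 · A_3)): (A_2 · A_3): 29×3 by 3×26 → 29×26, cost 29·3·26 = 2262; (A_1 · (A_2 · A_3)): 4×29 by 29×26 → 4×26, cost 4·29·26 = 3016; cumulative 5278. Total 5278.
Difference: |660 − 5278| = 4618.

4618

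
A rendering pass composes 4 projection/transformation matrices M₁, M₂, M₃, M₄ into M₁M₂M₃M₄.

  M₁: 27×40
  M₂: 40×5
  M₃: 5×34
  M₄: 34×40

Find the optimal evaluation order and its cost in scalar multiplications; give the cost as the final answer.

Adjacent pairs: M₁M₂ = 27·40·5 = 5400; M₂M₃ = 40·5·34 = 6800; M₃M₄ = 5·34·40 = 6800.
Length 3: M₁..M₃: k=1: 0+6800+27·40·34=43520; k=2: 5400+0+27·5·34=9990 → min 9990 | M₂..M₄: k=2: 0+6800+40·5·40=14800; k=3: 6800+0+40·34·40=61200 → min 14800.
Length 4: M₁..M₄: k=1: 0+14800+27·40·40=58000; k=2: 5400+6800+27·5·40=17600; k=3: 9990+0+27·34·40=46710 → min 17600.
Optimal parenthesization: ((M₁M₂)(M₃M₄)) with cost 17600.

17600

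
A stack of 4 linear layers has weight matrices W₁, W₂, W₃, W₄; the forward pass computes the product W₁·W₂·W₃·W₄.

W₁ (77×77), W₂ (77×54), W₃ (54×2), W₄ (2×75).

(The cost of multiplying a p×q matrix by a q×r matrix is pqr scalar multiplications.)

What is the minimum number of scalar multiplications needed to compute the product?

31724

Adjacent pairs: W₁W₂ = 77·77·54 = 320166; W₂W₃ = 77·54·2 = 8316; W₃W₄ = 54·2·75 = 8100.
Length 3: W₁..W₃: k=1: 0+8316+77·77·2=20174; k=2: 320166+0+77·54·2=328482 → min 20174 | W₂..W₄: k=2: 0+8100+77·54·75=319950; k=3: 8316+0+77·2·75=19866 → min 19866.
Length 4: W₁..W₄: k=1: 0+19866+77·77·75=464541; k=2: 320166+8100+77·54·75=640116; k=3: 20174+0+77·2·75=31724 → min 31724.
Optimal order: ((W₁·(W₂·W₃))·W₄) with cost 31724.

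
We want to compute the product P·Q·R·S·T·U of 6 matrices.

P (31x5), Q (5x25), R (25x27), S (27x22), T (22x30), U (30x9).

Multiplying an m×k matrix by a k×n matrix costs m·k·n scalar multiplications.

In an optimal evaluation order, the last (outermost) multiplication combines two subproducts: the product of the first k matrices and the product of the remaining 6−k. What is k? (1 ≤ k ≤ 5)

Adjacent pairs: PQ = 31·5·25 = 3875; QR = 5·25·27 = 3375; RS = 25·27·22 = 14850; ST = 27·22·30 = 17820; TU = 22·30·9 = 5940.
Length 3: P..R: k=1: 0+3375+31·5·27=7560; k=2: 3875+0+31·25·27=24800 → min 7560 | Q..S: k=2: 0+14850+5·25·22=17600; k=3: 3375+0+5·27·22=6345 → min 6345 | R..T: k=3: 0+17820+25·27·30=38070; k=4: 14850+0+25·22·30=31350 → min 31350 | S..U: k=4: 0+5940+27·22·9=11286; k=5: 17820+0+27·30·9=25110 → min 11286.
Length 4: P..S: k=1: 0+6345+31·5·22=9755; k=2: 3875+14850+31·25·22=35775; k=3: 7560+0+31·27·22=25974 → min 9755 | Q..T: k=2: 0+31350+5·25·30=35100; k=3: 3375+17820+5·27·30=25245; k=4: 6345+0+5·22·30=9645 → min 9645 | R..U: k=3: 0+11286+25·27·9=17361; k=4: 14850+5940+25·22·9=25740; k=5: 31350+0+25·30·9=38100 → min 17361.
Length 5: P..T: k=1: 0+9645+31·5·30=14295; k=2: 3875+31350+31·25·30=58475; k=3: 7560+17820+31·27·30=50490; k=4: 9755+0+31·22·30=30215 → min 14295 | Q..U: k=2: 0+17361+5·25·9=18486; k=3: 3375+11286+5·27·9=15876; k=4: 6345+5940+5·22·9=13275; k=5: 9645+0+5·30·9=10995 → min 10995.
Top-level splits: k=1: (P..P)·(Q..U) → 0+10995+31·5·9 = 12390; k=2: (P..Q)·(R..U) → 3875+17361+31·25·9 = 28211; k=3: (P..R)·(S..U) → 7560+11286+31·27·9 = 26379; k=4: (P..S)·(T..U) → 9755+5940+31·22·9 = 21833; k=5: (P..T)·(U..U) → 14295+0+31·30·9 = 22665.
Best split is after P, i.e. k = 1.

1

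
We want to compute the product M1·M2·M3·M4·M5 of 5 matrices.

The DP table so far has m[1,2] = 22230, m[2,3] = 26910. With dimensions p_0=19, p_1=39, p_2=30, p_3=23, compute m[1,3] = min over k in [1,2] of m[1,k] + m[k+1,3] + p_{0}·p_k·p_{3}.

m[1,3] = min over k∈[1,2] of m[1,k]+m[k+1,3]+p_{0}·p_k·p_{3}.
k=1: 0 + 26910 + 19·39·23 = 43953; k=2: 22230 + 0 + 19·30·23 = 35340.
Minimum: 35340 at k=2.

35340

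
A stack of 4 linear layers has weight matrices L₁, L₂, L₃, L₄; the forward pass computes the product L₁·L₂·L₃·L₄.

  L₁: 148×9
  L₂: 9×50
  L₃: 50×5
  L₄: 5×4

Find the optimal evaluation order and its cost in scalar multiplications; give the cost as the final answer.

7758

Adjacent pairs: L₁L₂ = 148·9·50 = 66600; L₂L₃ = 9·50·5 = 2250; L₃L₄ = 50·5·4 = 1000.
Length 3: L₁..L₃: k=1: 0+2250+148·9·5=8910; k=2: 66600+0+148·50·5=103600 → min 8910 | L₂..L₄: k=2: 0+1000+9·50·4=2800; k=3: 2250+0+9·5·4=2430 → min 2430.
Length 4: L₁..L₄: k=1: 0+2430+148·9·4=7758; k=2: 66600+1000+148·50·4=97200; k=3: 8910+0+148·5·4=11870 → min 7758.
Optimal parenthesization: (L₁·((L₂·L₃)·L₄)) with cost 7758.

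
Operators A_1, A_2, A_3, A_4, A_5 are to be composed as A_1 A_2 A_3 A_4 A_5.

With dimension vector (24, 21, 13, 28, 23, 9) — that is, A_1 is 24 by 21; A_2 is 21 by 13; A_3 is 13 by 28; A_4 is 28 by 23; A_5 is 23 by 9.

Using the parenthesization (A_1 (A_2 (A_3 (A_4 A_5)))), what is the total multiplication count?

16065

(A_4 A_5): 28×23 by 23×9 → 28×9, cost 28·23·9 = 5796
(A_3 (A_4 A_5)): 13×28 by 28×9 → 13×9, cost 13·28·9 = 3276; cumulative 9072
(A_2 (A_3 (A_4 A_5))): 21×13 by 13×9 → 21×9, cost 21·13·9 = 2457; cumulative 11529
(A_1 (A_2 (A_3 (A_4 A_5)))): 24×21 by 21×9 → 24×9, cost 24·21·9 = 4536; cumulative 16065
Total: 16065 scalar multiplications.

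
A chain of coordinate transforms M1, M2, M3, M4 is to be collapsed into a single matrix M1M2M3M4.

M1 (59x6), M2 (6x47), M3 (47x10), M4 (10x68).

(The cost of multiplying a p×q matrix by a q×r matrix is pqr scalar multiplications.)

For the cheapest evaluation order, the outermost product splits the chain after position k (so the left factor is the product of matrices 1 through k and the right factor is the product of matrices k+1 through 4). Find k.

Adjacent pairs: M1M2 = 59·6·47 = 16638; M2M3 = 6·47·10 = 2820; M3M4 = 47·10·68 = 31960.
Length 3: M1..M3: k=1: 0+2820+59·6·10=6360; k=2: 16638+0+59·47·10=44368 → min 6360 | M2..M4: k=2: 0+31960+6·47·68=51136; k=3: 2820+0+6·10·68=6900 → min 6900.
Top-level splits: k=1: (M1..M1)·(M2..M4) → 0+6900+59·6·68 = 30972; k=2: (M1..M2)·(M3..M4) → 16638+31960+59·47·68 = 237162; k=3: (M1..M3)·(M4..M4) → 6360+0+59·10·68 = 46480.
Best split is after M1, i.e. k = 1.

1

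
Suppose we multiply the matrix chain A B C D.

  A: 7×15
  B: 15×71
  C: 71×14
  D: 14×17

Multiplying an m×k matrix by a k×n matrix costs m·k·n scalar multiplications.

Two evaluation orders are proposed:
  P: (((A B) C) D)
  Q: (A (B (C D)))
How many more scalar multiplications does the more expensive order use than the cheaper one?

20709

Order P = (((A B) C) D): (A B): 7×15 by 15×71 → 7×71, cost 7·15·71 = 7455; ((A B) C): 7×71 by 71×14 → 7×14, cost 7·71·14 = 6958; cumulative 14413; (((A B) C) D): 7×14 by 14×17 → 7×17, cost 7·14·17 = 1666; cumulative 16079. Total 16079.
Order Q = (A (B (C D))): (C D): 71×14 by 14×17 → 71×17, cost 71·14·17 = 16898; (B (C D)): 15×71 by 71×17 → 15×17, cost 15·71·17 = 18105; cumulative 35003; (A (B (C D))): 7×15 by 15×17 → 7×17, cost 7·15·17 = 1785; cumulative 36788. Total 36788.
Difference: |16079 − 36788| = 20709.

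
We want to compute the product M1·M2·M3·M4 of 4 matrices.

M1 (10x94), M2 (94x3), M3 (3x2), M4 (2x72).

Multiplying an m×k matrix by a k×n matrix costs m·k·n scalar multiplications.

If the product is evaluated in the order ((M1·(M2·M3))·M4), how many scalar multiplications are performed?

3884

(M2·M3): 94×3 by 3×2 → 94×2, cost 94·3·2 = 564
(M1·(M2·M3)): 10×94 by 94×2 → 10×2, cost 10·94·2 = 1880; cumulative 2444
((M1·(M2·M3))·M4): 10×2 by 2×72 → 10×72, cost 10·2·72 = 1440; cumulative 3884
Total: 3884 scalar multiplications.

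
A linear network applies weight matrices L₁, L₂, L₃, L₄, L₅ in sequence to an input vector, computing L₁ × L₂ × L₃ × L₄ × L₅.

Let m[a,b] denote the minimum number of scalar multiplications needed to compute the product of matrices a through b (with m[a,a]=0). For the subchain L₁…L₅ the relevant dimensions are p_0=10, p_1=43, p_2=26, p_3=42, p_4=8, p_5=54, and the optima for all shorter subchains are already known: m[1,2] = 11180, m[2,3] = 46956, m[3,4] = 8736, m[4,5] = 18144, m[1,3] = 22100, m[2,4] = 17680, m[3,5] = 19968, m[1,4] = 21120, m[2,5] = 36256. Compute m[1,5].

m[1,5] = min over k∈[1,4] of m[1,k]+m[k+1,5]+p_{0}·p_k·p_{5}.
k=1: 0 + 36256 + 10·43·54 = 59476; k=2: 11180 + 19968 + 10·26·54 = 45188; k=3: 22100 + 18144 + 10·42·54 = 62924; k=4: 21120 + 0 + 10·8·54 = 25440.
Minimum: 25440 at k=4.

25440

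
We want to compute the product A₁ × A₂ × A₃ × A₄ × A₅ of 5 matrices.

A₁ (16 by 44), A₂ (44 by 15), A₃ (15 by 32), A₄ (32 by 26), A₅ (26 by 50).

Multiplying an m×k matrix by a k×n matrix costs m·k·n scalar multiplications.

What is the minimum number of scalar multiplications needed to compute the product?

Adjacent pairs: A₁A₂ = 16·44·15 = 10560; A₂A₃ = 44·15·32 = 21120; A₃A₄ = 15·32·26 = 12480; A₄A₅ = 32·26·50 = 41600.
Length 3: A₁..A₃: k=1: 0+21120+16·44·32=43648; k=2: 10560+0+16·15·32=18240 → min 18240 | A₂..A₄: k=2: 0+12480+44·15·26=29640; k=3: 21120+0+44·32·26=57728 → min 29640 | A₃..A₅: k=3: 0+41600+15·32·50=65600; k=4: 12480+0+15·26·50=31980 → min 31980.
Length 4: A₁..A₄: k=1: 0+29640+16·44·26=47944; k=2: 10560+12480+16·15·26=29280; k=3: 18240+0+16·32·26=31552 → min 29280 | A₂..A₅: k=2: 0+31980+44·15·50=64980; k=3: 21120+41600+44·32·50=133120; k=4: 29640+0+44·26·50=86840 → min 64980.
Length 5: A₁..A₅: k=1: 0+64980+16·44·50=100180; k=2: 10560+31980+16·15·50=54540; k=3: 18240+41600+16·32·50=85440; k=4: 29280+0+16·26·50=50080 → min 50080.
Optimal order: (((A₁ × A₂) × (A₃ × A₄)) × A₅) with cost 50080.

50080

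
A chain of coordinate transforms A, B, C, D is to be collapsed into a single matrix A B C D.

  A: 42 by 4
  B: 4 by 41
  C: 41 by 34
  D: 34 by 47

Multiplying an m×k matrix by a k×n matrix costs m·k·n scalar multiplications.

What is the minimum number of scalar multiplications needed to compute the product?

19864

Adjacent pairs: AB = 42·4·41 = 6888; BC = 4·41·34 = 5576; CD = 41·34·47 = 65518.
Length 3: A..C: k=1: 0+5576+42·4·34=11288; k=2: 6888+0+42·41·34=65436 → min 11288 | B..D: k=2: 0+65518+4·41·47=73226; k=3: 5576+0+4·34·47=11968 → min 11968.
Length 4: A..D: k=1: 0+11968+42·4·47=19864; k=2: 6888+65518+42·41·47=153340; k=3: 11288+0+42·34·47=78404 → min 19864.
Optimal order: (A ((B C) D)) with cost 19864.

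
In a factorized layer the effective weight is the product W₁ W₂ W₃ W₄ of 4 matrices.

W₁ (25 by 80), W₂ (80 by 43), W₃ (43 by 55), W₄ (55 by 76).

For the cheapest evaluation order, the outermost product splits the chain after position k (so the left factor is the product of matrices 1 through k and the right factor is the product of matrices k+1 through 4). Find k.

Adjacent pairs: W₁W₂ = 25·80·43 = 86000; W₂W₃ = 80·43·55 = 189200; W₃W₄ = 43·55·76 = 179740.
Length 3: W₁..W₃: k=1: 0+189200+25·80·55=299200; k=2: 86000+0+25·43·55=145125 → min 145125 | W₂..W₄: k=2: 0+179740+80·43·76=441180; k=3: 189200+0+80·55·76=523600 → min 441180.
Top-level splits: k=1: (W₁..W₁)·(W₂..W₄) → 0+441180+25·80·76 = 593180; k=2: (W₁..W₂)·(W₃..W₄) → 86000+179740+25·43·76 = 347440; k=3: (W₁..W₃)·(W₄..W₄) → 145125+0+25·55·76 = 249625.
Best split is after W₃, i.e. k = 3.

3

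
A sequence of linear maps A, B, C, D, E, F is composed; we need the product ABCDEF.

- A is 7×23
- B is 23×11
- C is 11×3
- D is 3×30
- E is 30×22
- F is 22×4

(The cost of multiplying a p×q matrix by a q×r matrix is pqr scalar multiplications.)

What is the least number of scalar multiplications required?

Adjacent pairs: AB = 7·23·11 = 1771; BC = 23·11·3 = 759; CD = 11·3·30 = 990; DE = 3·30·22 = 1980; EF = 30·22·4 = 2640.
Length 3: A..C: k=1: 0+759+7·23·3=1242; k=2: 1771+0+7·11·3=2002 → min 1242 | B..D: k=2: 0+990+23·11·30=8580; k=3: 759+0+23·3·30=2829 → min 2829 | C..E: k=3: 0+1980+11·3·22=2706; k=4: 990+0+11·30·22=8250 → min 2706 | D..F: k=4: 0+2640+3·30·4=3000; k=5: 1980+0+3·22·4=2244 → min 2244.
Length 4: A..D: k=1: 0+2829+7·23·30=7659; k=2: 1771+990+7·11·30=5071; k=3: 1242+0+7·3·30=1872 → min 1872 | B..E: k=2: 0+2706+23·11·22=8272; k=3: 759+1980+23·3·22=4257; k=4: 2829+0+23·30·22=18009 → min 4257 | C..F: k=3: 0+2244+11·3·4=2376; k=4: 990+2640+11·30·4=4950; k=5: 2706+0+11·22·4=3674 → min 2376.
Length 5: A..E: k=1: 0+4257+7·23·22=7799; k=2: 1771+2706+7·11·22=6171; k=3: 1242+1980+7·3·22=3684; k=4: 1872+0+7·30·22=6492 → min 3684 | B..F: k=2: 0+2376+23·11·4=3388; k=3: 759+2244+23·3·4=3279; k=4: 2829+2640+23·30·4=8229; k=5: 4257+0+23·22·4=6281 → min 3279.
Length 6: A..F: k=1: 0+3279+7·23·4=3923; k=2: 1771+2376+7·11·4=4455; k=3: 1242+2244+7·3·4=3570; k=4: 1872+2640+7·30·4=5352; k=5: 3684+0+7·22·4=4300 → min 3570.
Optimal order: ((A(BC))((DE)F)) with cost 3570.

3570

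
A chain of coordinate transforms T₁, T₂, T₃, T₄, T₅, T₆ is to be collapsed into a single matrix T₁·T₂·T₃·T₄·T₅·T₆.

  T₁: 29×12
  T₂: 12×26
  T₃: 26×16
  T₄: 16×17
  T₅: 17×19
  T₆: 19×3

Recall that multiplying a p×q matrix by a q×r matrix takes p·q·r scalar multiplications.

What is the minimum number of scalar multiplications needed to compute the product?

5013

Adjacent pairs: T₁T₂ = 29·12·26 = 9048; T₂T₃ = 12·26·16 = 4992; T₃T₄ = 26·16·17 = 7072; T₄T₅ = 16·17·19 = 5168; T₅T₆ = 17·19·3 = 969.
Length 3: T₁..T₃: k=1: 0+4992+29·12·16=10560; k=2: 9048+0+29·26·16=21112 → min 10560 | T₂..T₄: k=2: 0+7072+12·26·17=12376; k=3: 4992+0+12·16·17=8256 → min 8256 | T₃..T₅: k=3: 0+5168+26·16·19=13072; k=4: 7072+0+26·17·19=15470 → min 13072 | T₄..T₆: k=4: 0+969+16·17·3=1785; k=5: 5168+0+16·19·3=6080 → min 1785.
Length 4: T₁..T₄: k=1: 0+8256+29·12·17=14172; k=2: 9048+7072+29·26·17=28938; k=3: 10560+0+29·16·17=18448 → min 14172 | T₂..T₅: k=2: 0+13072+12·26·19=19000; k=3: 4992+5168+12·16·19=13808; k=4: 8256+0+12·17·19=12132 → min 12132 | T₃..T₆: k=3: 0+1785+26·16·3=3033; k=4: 7072+969+26·17·3=9367; k=5: 13072+0+26·19·3=14554 → min 3033.
Length 5: T₁..T₅: k=1: 0+12132+29·12·19=18744; k=2: 9048+13072+29·26·19=36446; k=3: 10560+5168+29·16·19=24544; k=4: 14172+0+29·17·19=23539 → min 18744 | T₂..T₆: k=2: 0+3033+12·26·3=3969; k=3: 4992+1785+12·16·3=7353; k=4: 8256+969+12·17·3=9837; k=5: 12132+0+12·19·3=12816 → min 3969.
Length 6: T₁..T₆: k=1: 0+3969+29·12·3=5013; k=2: 9048+3033+29·26·3=14343; k=3: 10560+1785+29·16·3=13737; k=4: 14172+969+29·17·3=16620; k=5: 18744+0+29·19·3=20397 → min 5013.
Optimal order: (T₁·(T₂·(T₃·(T₄·(T₅·T₆))))) with cost 5013.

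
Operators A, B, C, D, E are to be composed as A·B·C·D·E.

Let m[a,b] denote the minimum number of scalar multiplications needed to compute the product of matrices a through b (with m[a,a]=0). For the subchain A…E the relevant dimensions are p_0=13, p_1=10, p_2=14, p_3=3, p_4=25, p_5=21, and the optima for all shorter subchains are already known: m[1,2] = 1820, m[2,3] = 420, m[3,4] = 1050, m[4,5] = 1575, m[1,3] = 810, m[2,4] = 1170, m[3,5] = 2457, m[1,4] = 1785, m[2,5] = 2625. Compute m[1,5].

3204

m[1,5] = min over k∈[1,4] of m[1,k]+m[k+1,5]+p_{0}·p_k·p_{5}.
k=1: 0 + 2625 + 13·10·21 = 5355; k=2: 1820 + 2457 + 13·14·21 = 8099; k=3: 810 + 1575 + 13·3·21 = 3204; k=4: 1785 + 0 + 13·25·21 = 8610.
Minimum: 3204 at k=3.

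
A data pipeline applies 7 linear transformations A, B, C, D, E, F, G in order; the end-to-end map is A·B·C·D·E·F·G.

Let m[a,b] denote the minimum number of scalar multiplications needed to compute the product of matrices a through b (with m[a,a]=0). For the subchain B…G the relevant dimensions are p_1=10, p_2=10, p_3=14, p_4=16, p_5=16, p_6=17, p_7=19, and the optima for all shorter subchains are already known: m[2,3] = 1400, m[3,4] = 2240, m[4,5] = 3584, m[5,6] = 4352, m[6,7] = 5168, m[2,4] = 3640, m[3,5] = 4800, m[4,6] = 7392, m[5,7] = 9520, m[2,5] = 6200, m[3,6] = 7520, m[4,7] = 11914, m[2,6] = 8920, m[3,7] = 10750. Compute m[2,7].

m[2,7] = min over k∈[2,6] of m[2,k]+m[k+1,7]+p_{1}·p_k·p_{7}.
k=2: 0 + 10750 + 10·10·19 = 12650; k=3: 1400 + 11914 + 10·14·19 = 15974; k=4: 3640 + 9520 + 10·16·19 = 16200; k=5: 6200 + 5168 + 10·16·19 = 14408; k=6: 8920 + 0 + 10·17·19 = 12150.
Minimum: 12150 at k=6.

12150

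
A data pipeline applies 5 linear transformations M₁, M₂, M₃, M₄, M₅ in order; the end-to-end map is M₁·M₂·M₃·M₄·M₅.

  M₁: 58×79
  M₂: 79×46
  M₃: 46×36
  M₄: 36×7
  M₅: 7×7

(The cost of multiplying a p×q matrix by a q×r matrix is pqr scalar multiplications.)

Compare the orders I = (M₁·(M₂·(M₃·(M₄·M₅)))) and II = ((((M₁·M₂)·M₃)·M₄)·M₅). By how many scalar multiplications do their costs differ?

Order I = (M₁·(M₂·(M₃·(M₄·M₅)))): (M₄·M₅): 36×7 by 7×7 → 36×7, cost 36·7·7 = 1764; (M₃·(M₄·M₅)): 46×36 by 36×7 → 46×7, cost 46·36·7 = 11592; cumulative 13356; (M₂·(M₃·(M₄·M₅))): 79×46 by 46×7 → 79×7, cost 79·46·7 = 25438; cumulative 38794; (M₁·(M₂·(M₃·(M₄·M₅)))): 58×79 by 79×7 → 58×7, cost 58·79·7 = 32074; cumulative 70868. Total 70868.
Order II = ((((M₁·M₂)·M₃)·M₄)·M₅): (M₁·M₂): 58×79 by 79×46 → 58×46, cost 58·79·46 = 210772; ((M₁·M₂)·M₃): 58×46 by 46×36 → 58×36, cost 58·46·36 = 96048; cumulative 306820; (((M₁·M₂)·M₃)·M₄): 58×36 by 36×7 → 58×7, cost 58·36·7 = 14616; cumulative 321436; ((((M₁·M₂)·M₃)·M₄)·M₅): 58×7 by 7×7 → 58×7, cost 58·7·7 = 2842; cumulative 324278. Total 324278.
Difference: |70868 − 324278| = 253410.

253410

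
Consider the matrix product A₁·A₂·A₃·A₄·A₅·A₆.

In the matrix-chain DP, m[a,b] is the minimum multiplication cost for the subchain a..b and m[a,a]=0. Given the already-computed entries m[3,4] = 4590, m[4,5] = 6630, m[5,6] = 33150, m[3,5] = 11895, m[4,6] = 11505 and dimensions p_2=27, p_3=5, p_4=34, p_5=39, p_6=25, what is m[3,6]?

m[3,6] = min over k∈[3,5] of m[3,k]+m[k+1,6]+p_{2}·p_k·p_{6}.
k=3: 0 + 11505 + 27·5·25 = 14880; k=4: 4590 + 33150 + 27·34·25 = 60690; k=5: 11895 + 0 + 27·39·25 = 38220.
Minimum: 14880 at k=3.

14880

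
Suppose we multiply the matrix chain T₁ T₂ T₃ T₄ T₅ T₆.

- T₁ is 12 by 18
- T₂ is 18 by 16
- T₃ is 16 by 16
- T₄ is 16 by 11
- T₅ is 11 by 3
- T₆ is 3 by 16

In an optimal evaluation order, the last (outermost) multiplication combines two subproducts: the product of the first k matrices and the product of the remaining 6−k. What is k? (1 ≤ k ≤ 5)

Adjacent pairs: T₁T₂ = 12·18·16 = 3456; T₂T₃ = 18·16·16 = 4608; T₃T₄ = 16·16·11 = 2816; T₄T₅ = 16·11·3 = 528; T₅T₆ = 11·3·16 = 528.
Length 3: T₁..T₃: k=1: 0+4608+12·18·16=8064; k=2: 3456+0+12·16·16=6528 → min 6528 | T₂..T₄: k=2: 0+2816+18·16·11=5984; k=3: 4608+0+18·16·11=7776 → min 5984 | T₃..T₅: k=3: 0+528+16·16·3=1296; k=4: 2816+0+16·11·3=3344 → min 1296 | T₄..T₆: k=4: 0+528+16·11·16=3344; k=5: 528+0+16·3·16=1296 → min 1296.
Length 4: T₁..T₄: k=1: 0+5984+12·18·11=8360; k=2: 3456+2816+12·16·11=8384; k=3: 6528+0+12·16·11=8640 → min 8360 | T₂..T₅: k=2: 0+1296+18·16·3=2160; k=3: 4608+528+18·16·3=6000; k=4: 5984+0+18·11·3=6578 → min 2160 | T₃..T₆: k=3: 0+1296+16·16·16=5392; k=4: 2816+528+16·11·16=6160; k=5: 1296+0+16·3·16=2064 → min 2064.
Length 5: T₁..T₅: k=1: 0+2160+12·18·3=2808; k=2: 3456+1296+12·16·3=5328; k=3: 6528+528+12·16·3=7632; k=4: 8360+0+12·11·3=8756 → min 2808 | T₂..T₆: k=2: 0+2064+18·16·16=6672; k=3: 4608+1296+18·16·16=10512; k=4: 5984+528+18·11·16=9680; k=5: 2160+0+18·3·16=3024 → min 3024.
Top-level splits: k=1: (T₁..T₁)·(T₂..T₆) → 0+3024+12·18·16 = 6480; k=2: (T₁..T₂)·(T₃..T₆) → 3456+2064+12·16·16 = 8592; k=3: (T₁..T₃)·(T₄..T₆) → 6528+1296+12·16·16 = 10896; k=4: (T₁..T₄)·(T₅..T₆) → 8360+528+12·11·16 = 11000; k=5: (T₁..T₅)·(T₆..T₆) → 2808+0+12·3·16 = 3384.
Best split is after T₅, i.e. k = 5.

5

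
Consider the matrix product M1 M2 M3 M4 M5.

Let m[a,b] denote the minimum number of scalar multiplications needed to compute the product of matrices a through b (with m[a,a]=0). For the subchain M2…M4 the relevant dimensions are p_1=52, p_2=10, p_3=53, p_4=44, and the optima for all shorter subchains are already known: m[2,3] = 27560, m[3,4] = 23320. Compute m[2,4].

m[2,4] = min over k∈[2,3] of m[2,k]+m[k+1,4]+p_{1}·p_k·p_{4}.
k=2: 0 + 23320 + 52·10·44 = 46200; k=3: 27560 + 0 + 52·53·44 = 148824.
Minimum: 46200 at k=2.

46200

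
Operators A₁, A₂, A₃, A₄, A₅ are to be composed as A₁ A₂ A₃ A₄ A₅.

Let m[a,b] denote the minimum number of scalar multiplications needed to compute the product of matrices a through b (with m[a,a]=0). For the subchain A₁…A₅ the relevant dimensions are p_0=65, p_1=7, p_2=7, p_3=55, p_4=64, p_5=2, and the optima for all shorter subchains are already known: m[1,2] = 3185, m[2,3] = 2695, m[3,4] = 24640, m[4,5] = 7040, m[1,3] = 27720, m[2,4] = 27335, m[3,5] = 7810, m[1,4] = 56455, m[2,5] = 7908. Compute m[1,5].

m[1,5] = min over k∈[1,4] of m[1,k]+m[k+1,5]+p_{0}·p_k·p_{5}.
k=1: 0 + 7908 + 65·7·2 = 8818; k=2: 3185 + 7810 + 65·7·2 = 11905; k=3: 27720 + 7040 + 65·55·2 = 41910; k=4: 56455 + 0 + 65·64·2 = 64775.
Minimum: 8818 at k=1.

8818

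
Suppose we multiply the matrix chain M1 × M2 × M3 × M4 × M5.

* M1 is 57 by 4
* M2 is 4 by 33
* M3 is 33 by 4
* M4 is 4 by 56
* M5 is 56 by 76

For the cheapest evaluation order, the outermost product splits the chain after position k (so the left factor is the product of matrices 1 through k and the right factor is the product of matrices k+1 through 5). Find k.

Adjacent pairs: M1M2 = 57·4·33 = 7524; M2M3 = 4·33·4 = 528; M3M4 = 33·4·56 = 7392; M4M5 = 4·56·76 = 17024.
Length 3: M1..M3: k=1: 0+528+57·4·4=1440; k=2: 7524+0+57·33·4=15048 → min 1440 | M2..M4: k=2: 0+7392+4·33·56=14784; k=3: 528+0+4·4·56=1424 → min 1424 | M3..M5: k=3: 0+17024+33·4·76=27056; k=4: 7392+0+33·56·76=147840 → min 27056.
Length 4: M1..M4: k=1: 0+1424+57·4·56=14192; k=2: 7524+7392+57·33·56=120252; k=3: 1440+0+57·4·56=14208 → min 14192 | M2..M5: k=2: 0+27056+4·33·76=37088; k=3: 528+17024+4·4·76=18768; k=4: 1424+0+4·56·76=18448 → min 18448.
Top-level splits: k=1: (M1..M1)·(M2..M5) → 0+18448+57·4·76 = 35776; k=2: (M1..M2)·(M3..M5) → 7524+27056+57·33·76 = 177536; k=3: (M1..M3)·(M4..M5) → 1440+17024+57·4·76 = 35792; k=4: (M1..M4)·(M5..M5) → 14192+0+57·56·76 = 256784.
Best split is after M1, i.e. k = 1.

1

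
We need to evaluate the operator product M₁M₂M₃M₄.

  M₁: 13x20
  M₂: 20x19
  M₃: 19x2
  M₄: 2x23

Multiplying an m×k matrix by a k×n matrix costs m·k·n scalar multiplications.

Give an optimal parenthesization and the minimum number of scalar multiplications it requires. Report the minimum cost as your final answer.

Adjacent pairs: M₁M₂ = 13·20·19 = 4940; M₂M₃ = 20·19·2 = 760; M₃M₄ = 19·2·23 = 874.
Length 3: M₁..M₃: k=1: 0+760+13·20·2=1280; k=2: 4940+0+13·19·2=5434 → min 1280 | M₂..M₄: k=2: 0+874+20·19·23=9614; k=3: 760+0+20·2·23=1680 → min 1680.
Length 4: M₁..M₄: k=1: 0+1680+13·20·23=7660; k=2: 4940+874+13·19·23=11495; k=3: 1280+0+13·2·23=1878 → min 1878.
Optimal parenthesization: ((M₁(M₂M₃))M₄) with cost 1878.

1878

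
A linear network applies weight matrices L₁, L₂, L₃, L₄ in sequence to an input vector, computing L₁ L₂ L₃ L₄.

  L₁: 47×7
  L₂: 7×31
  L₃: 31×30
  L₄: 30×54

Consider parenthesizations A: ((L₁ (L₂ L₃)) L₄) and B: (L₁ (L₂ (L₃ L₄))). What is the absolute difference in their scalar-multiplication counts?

Order A = ((L₁ (L₂ L₃)) L₄): (L₂ L₃): 7×31 by 31×30 → 7×30, cost 7·31·30 = 6510; (L₁ (L₂ L₃)): 47×7 by 7×30 → 47×30, cost 47·7·30 = 9870; cumulative 16380; ((L₁ (L₂ L₃)) L₄): 47×30 by 30×54 → 47×54, cost 47·30·54 = 76140; cumulative 92520. Total 92520.
Order B = (L₁ (L₂ (L₃ L₄))): (L₃ L₄): 31×30 by 30×54 → 31×54, cost 31·30·54 = 50220; (L₂ (L₃ L₄)): 7×31 by 31×54 → 7×54, cost 7·31·54 = 11718; cumulative 61938; (L₁ (L₂ (L₃ L₄))): 47×7 by 7×54 → 47×54, cost 47·7·54 = 17766; cumulative 79704. Total 79704.
Difference: |92520 − 79704| = 12816.

12816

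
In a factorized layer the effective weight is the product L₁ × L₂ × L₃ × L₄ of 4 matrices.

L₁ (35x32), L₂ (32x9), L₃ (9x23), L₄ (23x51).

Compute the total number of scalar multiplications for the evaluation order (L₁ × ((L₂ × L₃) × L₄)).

(L₂ × L₃): 32×9 by 9×23 → 32×23, cost 32·9·23 = 6624
((L₂ × L₃) × L₄): 32×23 by 23×51 → 32×51, cost 32·23·51 = 37536; cumulative 44160
(L₁ × ((L₂ × L₃) × L₄)): 35×32 by 32×51 → 35×51, cost 35·32·51 = 57120; cumulative 101280
Total: 101280 scalar multiplications.

101280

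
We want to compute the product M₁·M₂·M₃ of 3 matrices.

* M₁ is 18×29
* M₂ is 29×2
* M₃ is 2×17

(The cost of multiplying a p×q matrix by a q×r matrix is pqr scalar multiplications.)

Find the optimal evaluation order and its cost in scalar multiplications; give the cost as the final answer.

(M₁·(M₂·M₃)): cost 9860.
((M₁·M₂)·M₃): cost 1656.
Optimal: ((M₁·M₂)·M₃) with cost 1656.

1656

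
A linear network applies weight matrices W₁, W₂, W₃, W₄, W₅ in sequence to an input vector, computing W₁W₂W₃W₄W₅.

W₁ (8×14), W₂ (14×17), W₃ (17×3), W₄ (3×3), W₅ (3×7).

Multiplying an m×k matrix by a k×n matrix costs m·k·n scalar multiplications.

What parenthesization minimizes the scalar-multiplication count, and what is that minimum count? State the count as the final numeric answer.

1281

Adjacent pairs: W₁W₂ = 8·14·17 = 1904; W₂W₃ = 14·17·3 = 714; W₃W₄ = 17·3·3 = 153; W₄W₅ = 3·3·7 = 63.
Length 3: W₁..W₃: k=1: 0+714+8·14·3=1050; k=2: 1904+0+8·17·3=2312 → min 1050 | W₂..W₄: k=2: 0+153+14·17·3=867; k=3: 714+0+14·3·3=840 → min 840 | W₃..W₅: k=3: 0+63+17·3·7=420; k=4: 153+0+17·3·7=510 → min 420.
Length 4: W₁..W₄: k=1: 0+840+8·14·3=1176; k=2: 1904+153+8·17·3=2465; k=3: 1050+0+8·3·3=1122 → min 1122 | W₂..W₅: k=2: 0+420+14·17·7=2086; k=3: 714+63+14·3·7=1071; k=4: 840+0+14·3·7=1134 → min 1071.
Length 5: W₁..W₅: k=1: 0+1071+8·14·7=1855; k=2: 1904+420+8·17·7=3276; k=3: 1050+63+8·3·7=1281; k=4: 1122+0+8·3·7=1290 → min 1281.
Optimal parenthesization: ((W₁(W₂W₃))(W₄W₅)) with cost 1281.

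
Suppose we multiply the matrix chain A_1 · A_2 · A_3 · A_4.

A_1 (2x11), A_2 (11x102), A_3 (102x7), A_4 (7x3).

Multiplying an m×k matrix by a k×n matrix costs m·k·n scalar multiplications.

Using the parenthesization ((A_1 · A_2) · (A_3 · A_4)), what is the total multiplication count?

4998

(A_1 · A_2): 2×11 by 11×102 → 2×102, cost 2·11·102 = 2244
(A_3 · A_4): 102×7 by 7×3 → 102×3, cost 102·7·3 = 2142
((A_1 · A_2) · (A_3 · A_4)): 2×102 by 102×3 → 2×3, cost 2·102·3 = 612; cumulative 4998
Total: 4998 scalar multiplications.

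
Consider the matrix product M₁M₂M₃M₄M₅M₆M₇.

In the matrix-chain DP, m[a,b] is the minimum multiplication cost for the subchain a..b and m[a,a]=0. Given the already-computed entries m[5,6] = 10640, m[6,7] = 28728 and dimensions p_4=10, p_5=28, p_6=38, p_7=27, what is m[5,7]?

20900

m[5,7] = min over k∈[5,6] of m[5,k]+m[k+1,7]+p_{4}·p_k·p_{7}.
k=5: 0 + 28728 + 10·28·27 = 36288; k=6: 10640 + 0 + 10·38·27 = 20900.
Minimum: 20900 at k=6.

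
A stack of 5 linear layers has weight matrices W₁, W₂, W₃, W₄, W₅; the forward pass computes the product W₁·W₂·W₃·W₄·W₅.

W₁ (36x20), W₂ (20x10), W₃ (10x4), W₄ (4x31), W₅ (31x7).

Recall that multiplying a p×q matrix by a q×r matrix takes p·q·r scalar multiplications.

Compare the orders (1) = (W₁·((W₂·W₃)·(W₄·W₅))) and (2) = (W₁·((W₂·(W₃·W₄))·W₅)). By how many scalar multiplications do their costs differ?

Order (1) = (W₁·((W₂·W₃)·(W₄·W₅))): (W₂·W₃): 20×10 by 10×4 → 20×4, cost 20·10·4 = 800; (W₄·W₅): 4×31 by 31×7 → 4×7, cost 4·31·7 = 868; ((W₂·W₃)·(W₄·W₅)): 20×4 by 4×7 → 20×7, cost 20·4·7 = 560; cumulative 2228; (W₁·((W₂·W₃)·(W₄·W₅))): 36×20 by 20×7 → 36×7, cost 36·20·7 = 5040; cumulative 7268. Total 7268.
Order (2) = (W₁·((W₂·(W₃·W₄))·W₅)): (W₃·W₄): 10×4 by 4×31 → 10×31, cost 10·4·31 = 1240; (W₂·(W₃·W₄)): 20×10 by 10×31 → 20×31, cost 20·10·31 = 6200; cumulative 7440; ((W₂·(W₃·W₄))·W₅): 20×31 by 31×7 → 20×7, cost 20·31·7 = 4340; cumulative 11780; (W₁·((W₂·(W₃·W₄))·W₅)): 36×20 by 20×7 → 36×7, cost 36·20·7 = 5040; cumulative 16820. Total 16820.
Difference: |7268 − 16820| = 9552.

9552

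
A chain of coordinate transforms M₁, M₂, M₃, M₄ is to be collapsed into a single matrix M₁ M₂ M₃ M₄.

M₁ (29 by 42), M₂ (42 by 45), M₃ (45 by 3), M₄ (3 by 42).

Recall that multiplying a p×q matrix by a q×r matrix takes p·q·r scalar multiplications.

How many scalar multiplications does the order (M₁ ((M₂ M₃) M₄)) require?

62118

(M₂ M₃): 42×45 by 45×3 → 42×3, cost 42·45·3 = 5670
((M₂ M₃) M₄): 42×3 by 3×42 → 42×42, cost 42·3·42 = 5292; cumulative 10962
(M₁ ((M₂ M₃) M₄)): 29×42 by 42×42 → 29×42, cost 29·42·42 = 51156; cumulative 62118
Total: 62118 scalar multiplications.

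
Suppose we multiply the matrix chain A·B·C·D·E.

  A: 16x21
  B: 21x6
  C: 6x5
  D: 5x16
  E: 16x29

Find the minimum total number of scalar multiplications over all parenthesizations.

Adjacent pairs: AB = 16·21·6 = 2016; BC = 21·6·5 = 630; CD = 6·5·16 = 480; DE = 5·16·29 = 2320.
Length 3: A..C: k=1: 0+630+16·21·5=2310; k=2: 2016+0+16·6·5=2496 → min 2310 | B..D: k=2: 0+480+21·6·16=2496; k=3: 630+0+21·5·16=2310 → min 2310 | C..E: k=3: 0+2320+6·5·29=3190; k=4: 480+0+6·16·29=3264 → min 3190.
Length 4: A..D: k=1: 0+2310+16·21·16=7686; k=2: 2016+480+16·6·16=4032; k=3: 2310+0+16·5·16=3590 → min 3590 | B..E: k=2: 0+3190+21·6·29=6844; k=3: 630+2320+21·5·29=5995; k=4: 2310+0+21·16·29=12054 → min 5995.
Length 5: A..E: k=1: 0+5995+16·21·29=15739; k=2: 2016+3190+16·6·29=7990; k=3: 2310+2320+16·5·29=6950; k=4: 3590+0+16·16·29=11014 → min 6950.
Optimal order: ((A·(B·C))·(D·E)) with cost 6950.

6950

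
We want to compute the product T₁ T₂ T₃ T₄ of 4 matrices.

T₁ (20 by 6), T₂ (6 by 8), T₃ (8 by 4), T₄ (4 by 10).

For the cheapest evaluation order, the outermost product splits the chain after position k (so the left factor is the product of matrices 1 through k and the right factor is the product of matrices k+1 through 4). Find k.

3

Adjacent pairs: T₁T₂ = 20·6·8 = 960; T₂T₃ = 6·8·4 = 192; T₃T₄ = 8·4·10 = 320.
Length 3: T₁..T₃: k=1: 0+192+20·6·4=672; k=2: 960+0+20·8·4=1600 → min 672 | T₂..T₄: k=2: 0+320+6·8·10=800; k=3: 192+0+6·4·10=432 → min 432.
Top-level splits: k=1: (T₁..T₁)·(T₂..T₄) → 0+432+20·6·10 = 1632; k=2: (T₁..T₂)·(T₃..T₄) → 960+320+20·8·10 = 2880; k=3: (T₁..T₃)·(T₄..T₄) → 672+0+20·4·10 = 1472.
Best split is after T₃, i.e. k = 3.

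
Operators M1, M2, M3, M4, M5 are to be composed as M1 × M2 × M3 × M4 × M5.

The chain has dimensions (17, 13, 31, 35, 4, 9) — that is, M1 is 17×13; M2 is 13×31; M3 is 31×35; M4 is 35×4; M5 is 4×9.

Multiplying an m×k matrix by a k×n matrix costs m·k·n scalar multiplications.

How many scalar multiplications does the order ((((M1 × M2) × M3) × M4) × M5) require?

(M1 × M2): 17×13 by 13×31 → 17×31, cost 17·13·31 = 6851
((M1 × M2) × M3): 17×31 by 31×35 → 17×35, cost 17·31·35 = 18445; cumulative 25296
(((M1 × M2) × M3) × M4): 17×35 by 35×4 → 17×4, cost 17·35·4 = 2380; cumulative 27676
((((M1 × M2) × M3) × M4) × M5): 17×4 by 4×9 → 17×9, cost 17·4·9 = 612; cumulative 28288
Total: 28288 scalar multiplications.

28288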